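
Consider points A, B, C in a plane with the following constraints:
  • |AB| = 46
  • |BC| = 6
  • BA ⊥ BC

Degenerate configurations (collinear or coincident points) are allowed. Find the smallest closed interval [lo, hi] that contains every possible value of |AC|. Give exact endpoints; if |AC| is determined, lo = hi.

|AB| ∈ {46}
|BC| ∈ {6}
|AC| ∈ {2·√(538)}

|AC| = 2·√(538)  (≈ 46.3897)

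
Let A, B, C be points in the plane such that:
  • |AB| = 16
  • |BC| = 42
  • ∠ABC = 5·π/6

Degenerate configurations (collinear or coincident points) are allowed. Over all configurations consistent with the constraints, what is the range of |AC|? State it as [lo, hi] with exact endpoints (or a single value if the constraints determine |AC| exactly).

|AB| ∈ {16}
|BC| ∈ {42}
|AC| ∈ {2·√(168·√(3) + 505)}

|AC| = 2·√(168·√(3) + 505)  (≈ 56.4264)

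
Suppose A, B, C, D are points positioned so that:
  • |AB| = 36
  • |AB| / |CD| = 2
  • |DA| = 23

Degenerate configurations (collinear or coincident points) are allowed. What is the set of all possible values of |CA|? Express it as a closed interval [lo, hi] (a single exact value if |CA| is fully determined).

|CA| ∈ [5, 41]  (≈ [5.0000, 41.0000])

|AB| ∈ {36}
|AD| ∈ {23}
|CD| ∈ {18}
|BD| ∈ [13, 59]
|AC| ∈ [5, 41]
|BC| ∈ [0, 77]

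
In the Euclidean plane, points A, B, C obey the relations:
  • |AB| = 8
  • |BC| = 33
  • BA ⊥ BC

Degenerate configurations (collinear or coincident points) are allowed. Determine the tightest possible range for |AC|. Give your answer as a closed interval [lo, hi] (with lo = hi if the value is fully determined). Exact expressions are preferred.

|AB| ∈ {8}
|BC| ∈ {33}
|AC| ∈ {√(1153)}

|AC| = √(1153)  (≈ 33.9559)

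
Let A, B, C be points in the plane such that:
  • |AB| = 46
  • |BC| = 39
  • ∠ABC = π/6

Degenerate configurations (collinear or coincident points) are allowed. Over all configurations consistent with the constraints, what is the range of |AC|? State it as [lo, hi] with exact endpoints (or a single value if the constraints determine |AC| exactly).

|AC| = √(3637 - 1794·√(3))  (≈ 23.0152)

|AB| ∈ {46}
|BC| ∈ {39}
|AC| ∈ {√(3637 - 1794·√(3))}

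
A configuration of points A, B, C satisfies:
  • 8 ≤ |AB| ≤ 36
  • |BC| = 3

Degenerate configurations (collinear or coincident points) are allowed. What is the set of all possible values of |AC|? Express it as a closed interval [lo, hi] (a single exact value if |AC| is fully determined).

|AC| ∈ [5, 39]  (≈ [5.0000, 39.0000])

|AB| ∈ [8, 36]
|BC| ∈ {3}
|AC| ∈ [5, 39]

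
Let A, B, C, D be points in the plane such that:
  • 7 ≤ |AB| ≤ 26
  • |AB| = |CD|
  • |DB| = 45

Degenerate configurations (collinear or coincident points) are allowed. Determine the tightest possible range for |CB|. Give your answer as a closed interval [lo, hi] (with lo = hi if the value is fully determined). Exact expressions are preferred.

|AB| ∈ [7, 26]
|BD| ∈ {45}
|CD| ∈ [7, 26]
|AD| ∈ [19, 71]
|BC| ∈ [19, 71]
|AC| ∈ [0, 97]

|CB| ∈ [19, 71]  (≈ [19.0000, 71.0000])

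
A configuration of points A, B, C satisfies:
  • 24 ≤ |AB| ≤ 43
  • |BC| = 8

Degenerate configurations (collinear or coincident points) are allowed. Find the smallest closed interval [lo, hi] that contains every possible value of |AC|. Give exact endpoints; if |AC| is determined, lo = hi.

|AB| ∈ [24, 43]
|BC| ∈ {8}
|AC| ∈ [16, 51]

|AC| ∈ [16, 51]  (≈ [16.0000, 51.0000])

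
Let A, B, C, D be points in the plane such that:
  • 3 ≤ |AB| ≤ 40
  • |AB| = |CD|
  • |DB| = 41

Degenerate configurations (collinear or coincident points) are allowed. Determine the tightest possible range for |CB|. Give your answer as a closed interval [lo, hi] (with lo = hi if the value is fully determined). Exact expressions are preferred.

|CB| ∈ [1, 81]  (≈ [1.0000, 81.0000])

|AB| ∈ [3, 40]
|BD| ∈ {41}
|CD| ∈ [3, 40]
|AD| ∈ [1, 81]
|BC| ∈ [1, 81]
|AC| ∈ [0, 121]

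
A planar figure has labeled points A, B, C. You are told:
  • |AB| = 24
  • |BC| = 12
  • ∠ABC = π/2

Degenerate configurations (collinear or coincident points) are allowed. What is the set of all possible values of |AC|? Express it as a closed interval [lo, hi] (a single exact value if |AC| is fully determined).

|AB| ∈ {24}
|BC| ∈ {12}
|AC| ∈ {12·√(5)}

|AC| = 12·√(5)  (≈ 26.8328)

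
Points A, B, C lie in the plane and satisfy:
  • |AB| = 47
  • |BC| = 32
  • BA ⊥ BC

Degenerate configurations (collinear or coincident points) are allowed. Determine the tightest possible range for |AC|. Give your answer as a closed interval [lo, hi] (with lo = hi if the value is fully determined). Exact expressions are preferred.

|AB| ∈ {47}
|BC| ∈ {32}
|AC| ∈ {√(3233)}

|AC| = √(3233)  (≈ 56.8595)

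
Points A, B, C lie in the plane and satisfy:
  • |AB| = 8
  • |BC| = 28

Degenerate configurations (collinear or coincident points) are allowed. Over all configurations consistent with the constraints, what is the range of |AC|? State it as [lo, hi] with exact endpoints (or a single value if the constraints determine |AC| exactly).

|AB| ∈ {8}
|BC| ∈ {28}
|AC| ∈ [20, 36]

|AC| ∈ [20, 36]  (≈ [20.0000, 36.0000])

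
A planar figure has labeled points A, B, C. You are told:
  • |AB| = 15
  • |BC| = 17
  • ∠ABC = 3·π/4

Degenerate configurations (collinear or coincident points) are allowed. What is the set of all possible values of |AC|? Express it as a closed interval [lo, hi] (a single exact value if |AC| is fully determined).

|AC| = √(255·√(2) + 514)  (≈ 29.5741)

|AB| ∈ {15}
|BC| ∈ {17}
|AC| ∈ {√(255·√(2) + 514)}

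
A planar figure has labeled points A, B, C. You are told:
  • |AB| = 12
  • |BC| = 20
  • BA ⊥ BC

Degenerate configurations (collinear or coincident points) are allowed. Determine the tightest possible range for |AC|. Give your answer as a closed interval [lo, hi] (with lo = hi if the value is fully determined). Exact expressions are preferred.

|AB| ∈ {12}
|BC| ∈ {20}
|AC| ∈ {4·√(34)}

|AC| = 4·√(34)  (≈ 23.3238)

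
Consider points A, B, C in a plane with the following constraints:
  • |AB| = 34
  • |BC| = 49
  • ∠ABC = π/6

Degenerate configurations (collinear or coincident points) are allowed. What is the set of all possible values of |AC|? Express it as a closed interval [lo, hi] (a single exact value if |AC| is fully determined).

|AC| = √(3557 - 1666·√(3))  (≈ 25.9115)

|AB| ∈ {34}
|BC| ∈ {49}
|AC| ∈ {√(3557 - 1666·√(3))}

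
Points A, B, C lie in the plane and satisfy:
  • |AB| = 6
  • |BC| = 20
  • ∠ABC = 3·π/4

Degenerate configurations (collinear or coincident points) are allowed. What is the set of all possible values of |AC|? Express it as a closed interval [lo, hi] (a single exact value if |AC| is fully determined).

|AB| ∈ {6}
|BC| ∈ {20}
|AC| ∈ {2·√(30·√(2) + 109)}

|AC| = 2·√(30·√(2) + 109)  (≈ 24.6111)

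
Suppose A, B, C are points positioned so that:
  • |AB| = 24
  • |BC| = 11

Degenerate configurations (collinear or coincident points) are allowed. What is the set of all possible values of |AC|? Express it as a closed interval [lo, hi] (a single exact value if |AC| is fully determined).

|AC| ∈ [13, 35]  (≈ [13.0000, 35.0000])

|AB| ∈ {24}
|BC| ∈ {11}
|AC| ∈ [13, 35]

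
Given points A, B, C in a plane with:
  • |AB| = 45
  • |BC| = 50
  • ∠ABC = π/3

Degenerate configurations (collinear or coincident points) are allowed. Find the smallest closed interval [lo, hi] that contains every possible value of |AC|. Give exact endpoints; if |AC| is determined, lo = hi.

|AB| ∈ {45}
|BC| ∈ {50}
|AC| ∈ {5·√(91)}

|AC| = 5·√(91)  (≈ 47.6970)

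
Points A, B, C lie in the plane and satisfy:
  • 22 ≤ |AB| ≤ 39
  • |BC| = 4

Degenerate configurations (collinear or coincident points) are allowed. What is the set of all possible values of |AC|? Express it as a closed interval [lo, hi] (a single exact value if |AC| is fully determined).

|AB| ∈ [22, 39]
|BC| ∈ {4}
|AC| ∈ [18, 43]

|AC| ∈ [18, 43]  (≈ [18.0000, 43.0000])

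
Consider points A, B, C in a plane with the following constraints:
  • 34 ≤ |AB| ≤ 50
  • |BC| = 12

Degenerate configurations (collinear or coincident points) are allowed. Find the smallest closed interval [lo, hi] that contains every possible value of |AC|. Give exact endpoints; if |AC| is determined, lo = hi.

|AB| ∈ [34, 50]
|BC| ∈ {12}
|AC| ∈ [22, 62]

|AC| ∈ [22, 62]  (≈ [22.0000, 62.0000])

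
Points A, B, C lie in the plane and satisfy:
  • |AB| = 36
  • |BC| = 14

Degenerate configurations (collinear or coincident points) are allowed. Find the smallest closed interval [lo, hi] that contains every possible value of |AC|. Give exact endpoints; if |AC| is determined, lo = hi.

|AC| ∈ [22, 50]  (≈ [22.0000, 50.0000])

|AB| ∈ {36}
|BC| ∈ {14}
|AC| ∈ [22, 50]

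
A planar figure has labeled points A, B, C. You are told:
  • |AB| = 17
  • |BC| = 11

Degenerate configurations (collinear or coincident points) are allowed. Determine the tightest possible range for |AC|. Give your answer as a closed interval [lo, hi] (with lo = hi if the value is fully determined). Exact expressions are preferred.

|AC| ∈ [6, 28]  (≈ [6.0000, 28.0000])

|AB| ∈ {17}
|BC| ∈ {11}
|AC| ∈ [6, 28]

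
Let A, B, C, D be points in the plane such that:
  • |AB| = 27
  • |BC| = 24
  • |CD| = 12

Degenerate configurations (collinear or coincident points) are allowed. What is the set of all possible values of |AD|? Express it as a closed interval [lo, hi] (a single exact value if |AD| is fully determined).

|AD| ∈ [0, 63]  (≈ [0.0000, 63.0000])

|AB| ∈ {27}
|BC| ∈ {24}
|CD| ∈ {12}
|AC| ∈ [3, 51]
|BD| ∈ [12, 36]
|AD| ∈ [0, 63]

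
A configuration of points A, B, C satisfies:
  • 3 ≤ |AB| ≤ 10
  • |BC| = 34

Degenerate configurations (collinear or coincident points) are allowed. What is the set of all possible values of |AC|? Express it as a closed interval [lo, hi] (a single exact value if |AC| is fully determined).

|AC| ∈ [24, 44]  (≈ [24.0000, 44.0000])

|AB| ∈ [3, 10]
|BC| ∈ {34}
|AC| ∈ [24, 44]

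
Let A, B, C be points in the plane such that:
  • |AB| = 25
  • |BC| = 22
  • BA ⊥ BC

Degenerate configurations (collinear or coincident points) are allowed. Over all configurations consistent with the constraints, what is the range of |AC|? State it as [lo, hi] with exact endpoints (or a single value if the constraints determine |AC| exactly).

|AC| = √(1109)  (≈ 33.3017)

|AB| ∈ {25}
|BC| ∈ {22}
|AC| ∈ {√(1109)}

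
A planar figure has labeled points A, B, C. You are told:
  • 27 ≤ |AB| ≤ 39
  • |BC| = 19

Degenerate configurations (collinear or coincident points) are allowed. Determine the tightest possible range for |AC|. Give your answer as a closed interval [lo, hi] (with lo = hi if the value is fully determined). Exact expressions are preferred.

|AB| ∈ [27, 39]
|BC| ∈ {19}
|AC| ∈ [8, 58]

|AC| ∈ [8, 58]  (≈ [8.0000, 58.0000])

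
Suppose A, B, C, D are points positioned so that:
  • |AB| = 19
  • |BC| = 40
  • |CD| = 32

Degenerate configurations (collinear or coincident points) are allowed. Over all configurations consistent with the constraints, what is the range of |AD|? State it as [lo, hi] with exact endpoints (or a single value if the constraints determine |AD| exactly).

|AB| ∈ {19}
|BC| ∈ {40}
|CD| ∈ {32}
|AC| ∈ [21, 59]
|BD| ∈ [8, 72]
|AD| ∈ [0, 91]

|AD| ∈ [0, 91]  (≈ [0.0000, 91.0000])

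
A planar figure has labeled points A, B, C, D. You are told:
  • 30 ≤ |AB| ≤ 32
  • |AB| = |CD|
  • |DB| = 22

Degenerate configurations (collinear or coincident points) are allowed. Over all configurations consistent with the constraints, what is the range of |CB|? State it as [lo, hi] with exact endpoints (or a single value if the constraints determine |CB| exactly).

|CB| ∈ [8, 54]  (≈ [8.0000, 54.0000])

|AB| ∈ [30, 32]
|BD| ∈ {22}
|CD| ∈ [30, 32]
|AD| ∈ [8, 54]
|BC| ∈ [8, 54]
|AC| ∈ [0, 86]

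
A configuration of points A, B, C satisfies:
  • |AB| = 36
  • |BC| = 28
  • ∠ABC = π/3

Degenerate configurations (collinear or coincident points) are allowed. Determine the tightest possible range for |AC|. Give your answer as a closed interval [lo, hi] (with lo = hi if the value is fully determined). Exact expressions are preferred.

|AB| ∈ {36}
|BC| ∈ {28}
|AC| ∈ {4·√(67)}

|AC| = 4·√(67)  (≈ 32.7414)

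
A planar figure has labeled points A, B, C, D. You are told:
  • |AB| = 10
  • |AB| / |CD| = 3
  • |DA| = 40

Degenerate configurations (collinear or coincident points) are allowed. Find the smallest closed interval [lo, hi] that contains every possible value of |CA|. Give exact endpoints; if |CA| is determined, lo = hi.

|AB| ∈ {10}
|AD| ∈ {40}
|CD| ∈ {10/3}
|BD| ∈ [30, 50]
|AC| ∈ [110/3, 130/3]
|BC| ∈ [80/3, 160/3]

|CA| ∈ [110/3, 130/3]  (≈ [36.6667, 43.3333])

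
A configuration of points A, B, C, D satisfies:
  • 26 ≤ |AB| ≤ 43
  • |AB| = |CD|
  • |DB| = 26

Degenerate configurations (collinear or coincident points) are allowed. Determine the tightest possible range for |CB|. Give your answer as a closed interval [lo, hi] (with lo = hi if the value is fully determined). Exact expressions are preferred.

|AB| ∈ [26, 43]
|BD| ∈ {26}
|CD| ∈ [26, 43]
|AD| ∈ [0, 69]
|BC| ∈ [0, 69]
|AC| ∈ [0, 112]

|CB| ∈ [0, 69]  (≈ [0.0000, 69.0000])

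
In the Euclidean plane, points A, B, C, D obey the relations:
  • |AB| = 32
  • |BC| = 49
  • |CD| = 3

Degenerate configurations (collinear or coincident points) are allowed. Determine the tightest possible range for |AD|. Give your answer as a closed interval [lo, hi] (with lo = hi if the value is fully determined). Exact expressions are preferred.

|AB| ∈ {32}
|BC| ∈ {49}
|CD| ∈ {3}
|AC| ∈ [17, 81]
|BD| ∈ [46, 52]
|AD| ∈ [14, 84]

|AD| ∈ [14, 84]  (≈ [14.0000, 84.0000])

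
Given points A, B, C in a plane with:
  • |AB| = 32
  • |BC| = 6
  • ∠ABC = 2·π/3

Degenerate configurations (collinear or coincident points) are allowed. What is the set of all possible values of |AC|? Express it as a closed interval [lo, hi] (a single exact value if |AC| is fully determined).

|AC| = 2·√(313)  (≈ 35.3836)

|AB| ∈ {32}
|BC| ∈ {6}
|AC| ∈ {2·√(313)}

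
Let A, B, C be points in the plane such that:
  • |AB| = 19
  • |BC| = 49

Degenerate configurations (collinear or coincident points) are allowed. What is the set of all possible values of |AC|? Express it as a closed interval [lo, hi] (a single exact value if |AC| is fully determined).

|AC| ∈ [30, 68]  (≈ [30.0000, 68.0000])

|AB| ∈ {19}
|BC| ∈ {49}
|AC| ∈ [30, 68]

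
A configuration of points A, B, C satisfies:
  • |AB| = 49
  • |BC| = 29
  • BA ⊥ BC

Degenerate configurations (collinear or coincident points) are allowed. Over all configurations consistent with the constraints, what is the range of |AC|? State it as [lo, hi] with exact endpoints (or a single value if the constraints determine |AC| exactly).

|AB| ∈ {49}
|BC| ∈ {29}
|AC| ∈ {√(3242)}

|AC| = √(3242)  (≈ 56.9386)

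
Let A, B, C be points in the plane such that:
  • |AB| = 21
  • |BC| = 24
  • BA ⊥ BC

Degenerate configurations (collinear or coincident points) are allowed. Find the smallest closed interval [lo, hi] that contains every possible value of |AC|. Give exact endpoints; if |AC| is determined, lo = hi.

|AC| = 3·√(113)  (≈ 31.8904)

|AB| ∈ {21}
|BC| ∈ {24}
|AC| ∈ {3·√(113)}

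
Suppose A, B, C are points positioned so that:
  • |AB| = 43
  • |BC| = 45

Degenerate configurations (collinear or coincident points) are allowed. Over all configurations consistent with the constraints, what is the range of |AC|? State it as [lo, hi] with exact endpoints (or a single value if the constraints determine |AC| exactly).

|AC| ∈ [2, 88]  (≈ [2.0000, 88.0000])

|AB| ∈ {43}
|BC| ∈ {45}
|AC| ∈ [2, 88]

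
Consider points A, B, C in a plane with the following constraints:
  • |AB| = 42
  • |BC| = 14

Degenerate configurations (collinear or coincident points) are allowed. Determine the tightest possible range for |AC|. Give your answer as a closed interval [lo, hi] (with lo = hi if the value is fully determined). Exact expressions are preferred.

|AC| ∈ [28, 56]  (≈ [28.0000, 56.0000])

|AB| ∈ {42}
|BC| ∈ {14}
|AC| ∈ [28, 56]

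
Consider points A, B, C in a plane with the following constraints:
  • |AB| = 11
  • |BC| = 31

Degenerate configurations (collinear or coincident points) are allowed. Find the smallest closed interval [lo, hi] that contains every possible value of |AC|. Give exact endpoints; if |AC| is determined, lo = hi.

|AB| ∈ {11}
|BC| ∈ {31}
|AC| ∈ [20, 42]

|AC| ∈ [20, 42]  (≈ [20.0000, 42.0000])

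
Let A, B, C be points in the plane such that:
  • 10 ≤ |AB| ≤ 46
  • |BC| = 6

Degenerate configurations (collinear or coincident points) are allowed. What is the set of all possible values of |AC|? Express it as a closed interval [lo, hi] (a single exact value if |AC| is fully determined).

|AC| ∈ [4, 52]  (≈ [4.0000, 52.0000])

|AB| ∈ [10, 46]
|BC| ∈ {6}
|AC| ∈ [4, 52]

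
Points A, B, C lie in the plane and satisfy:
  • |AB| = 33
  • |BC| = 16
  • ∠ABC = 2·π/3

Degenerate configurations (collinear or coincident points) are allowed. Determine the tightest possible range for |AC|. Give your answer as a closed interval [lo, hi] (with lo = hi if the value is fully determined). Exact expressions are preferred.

|AC| = √(1873)  (≈ 43.2782)

|AB| ∈ {33}
|BC| ∈ {16}
|AC| ∈ {√(1873)}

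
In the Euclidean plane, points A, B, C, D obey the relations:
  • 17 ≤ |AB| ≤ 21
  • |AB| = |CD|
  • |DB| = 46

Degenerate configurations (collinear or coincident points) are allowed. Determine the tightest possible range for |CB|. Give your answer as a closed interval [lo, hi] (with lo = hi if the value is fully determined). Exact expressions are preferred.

|CB| ∈ [25, 67]  (≈ [25.0000, 67.0000])

|AB| ∈ [17, 21]
|BD| ∈ {46}
|CD| ∈ [17, 21]
|AD| ∈ [25, 67]
|BC| ∈ [25, 67]
|AC| ∈ [4, 88]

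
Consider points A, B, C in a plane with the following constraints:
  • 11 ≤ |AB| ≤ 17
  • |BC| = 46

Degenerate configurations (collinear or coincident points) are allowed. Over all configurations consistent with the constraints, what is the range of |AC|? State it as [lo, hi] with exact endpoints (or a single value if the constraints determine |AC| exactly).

|AC| ∈ [29, 63]  (≈ [29.0000, 63.0000])

|AB| ∈ [11, 17]
|BC| ∈ {46}
|AC| ∈ [29, 63]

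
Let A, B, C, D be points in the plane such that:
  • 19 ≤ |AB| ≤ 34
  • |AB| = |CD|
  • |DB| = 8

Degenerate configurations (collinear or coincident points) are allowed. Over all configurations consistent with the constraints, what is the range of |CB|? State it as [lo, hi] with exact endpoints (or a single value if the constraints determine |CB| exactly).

|AB| ∈ [19, 34]
|BD| ∈ {8}
|CD| ∈ [19, 34]
|AD| ∈ [11, 42]
|BC| ∈ [11, 42]
|AC| ∈ [0, 76]

|CB| ∈ [11, 42]  (≈ [11.0000, 42.0000])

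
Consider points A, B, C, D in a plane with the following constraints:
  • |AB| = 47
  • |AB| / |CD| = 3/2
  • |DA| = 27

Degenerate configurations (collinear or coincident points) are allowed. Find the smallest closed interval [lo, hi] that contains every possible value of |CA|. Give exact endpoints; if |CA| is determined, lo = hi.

|CA| ∈ [13/3, 175/3]  (≈ [4.3333, 58.3333])

|AB| ∈ {47}
|AD| ∈ {27}
|CD| ∈ {94/3}
|BD| ∈ [20, 74]
|AC| ∈ [13/3, 175/3]
|BC| ∈ [0, 316/3]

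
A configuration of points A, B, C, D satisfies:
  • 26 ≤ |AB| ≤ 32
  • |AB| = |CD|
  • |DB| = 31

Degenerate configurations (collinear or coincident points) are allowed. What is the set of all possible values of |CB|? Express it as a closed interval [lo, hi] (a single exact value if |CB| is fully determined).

|AB| ∈ [26, 32]
|BD| ∈ {31}
|CD| ∈ [26, 32]
|AD| ∈ [0, 63]
|BC| ∈ [0, 63]
|AC| ∈ [0, 95]

|CB| ∈ [0, 63]  (≈ [0.0000, 63.0000])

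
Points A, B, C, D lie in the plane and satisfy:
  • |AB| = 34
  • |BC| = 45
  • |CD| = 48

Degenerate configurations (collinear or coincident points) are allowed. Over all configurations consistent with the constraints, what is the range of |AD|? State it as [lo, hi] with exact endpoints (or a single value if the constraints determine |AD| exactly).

|AB| ∈ {34}
|BC| ∈ {45}
|CD| ∈ {48}
|AC| ∈ [11, 79]
|BD| ∈ [3, 93]
|AD| ∈ [0, 127]

|AD| ∈ [0, 127]  (≈ [0.0000, 127.0000])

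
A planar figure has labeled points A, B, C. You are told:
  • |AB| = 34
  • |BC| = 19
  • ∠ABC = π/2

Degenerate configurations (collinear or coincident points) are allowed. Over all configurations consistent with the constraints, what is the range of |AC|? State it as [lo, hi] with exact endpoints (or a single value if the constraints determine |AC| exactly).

|AC| = √(1517)  (≈ 38.9487)

|AB| ∈ {34}
|BC| ∈ {19}
|AC| ∈ {√(1517)}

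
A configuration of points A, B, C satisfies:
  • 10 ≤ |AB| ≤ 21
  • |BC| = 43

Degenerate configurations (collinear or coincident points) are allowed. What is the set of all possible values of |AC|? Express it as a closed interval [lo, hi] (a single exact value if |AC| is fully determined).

|AC| ∈ [22, 64]  (≈ [22.0000, 64.0000])

|AB| ∈ [10, 21]
|BC| ∈ {43}
|AC| ∈ [22, 64]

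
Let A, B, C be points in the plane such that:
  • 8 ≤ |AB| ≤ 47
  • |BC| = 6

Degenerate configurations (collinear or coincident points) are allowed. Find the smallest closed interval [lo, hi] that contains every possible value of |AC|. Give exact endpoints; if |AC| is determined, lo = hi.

|AC| ∈ [2, 53]  (≈ [2.0000, 53.0000])

|AB| ∈ [8, 47]
|BC| ∈ {6}
|AC| ∈ [2, 53]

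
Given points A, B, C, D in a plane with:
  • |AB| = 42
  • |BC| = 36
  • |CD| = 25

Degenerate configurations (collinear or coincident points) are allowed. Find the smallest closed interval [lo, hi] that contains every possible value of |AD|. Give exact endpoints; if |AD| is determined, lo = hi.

|AB| ∈ {42}
|BC| ∈ {36}
|CD| ∈ {25}
|AC| ∈ [6, 78]
|BD| ∈ [11, 61]
|AD| ∈ [0, 103]

|AD| ∈ [0, 103]  (≈ [0.0000, 103.0000])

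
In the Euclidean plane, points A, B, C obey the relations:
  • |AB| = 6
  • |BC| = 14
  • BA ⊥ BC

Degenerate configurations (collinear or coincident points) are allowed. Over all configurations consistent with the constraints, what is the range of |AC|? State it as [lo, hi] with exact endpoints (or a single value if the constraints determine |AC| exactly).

|AB| ∈ {6}
|BC| ∈ {14}
|AC| ∈ {2·√(58)}

|AC| = 2·√(58)  (≈ 15.2315)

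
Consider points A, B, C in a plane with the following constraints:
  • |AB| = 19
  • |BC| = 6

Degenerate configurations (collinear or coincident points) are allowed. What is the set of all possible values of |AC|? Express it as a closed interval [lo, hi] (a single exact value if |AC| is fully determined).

|AC| ∈ [13, 25]  (≈ [13.0000, 25.0000])

|AB| ∈ {19}
|BC| ∈ {6}
|AC| ∈ [13, 25]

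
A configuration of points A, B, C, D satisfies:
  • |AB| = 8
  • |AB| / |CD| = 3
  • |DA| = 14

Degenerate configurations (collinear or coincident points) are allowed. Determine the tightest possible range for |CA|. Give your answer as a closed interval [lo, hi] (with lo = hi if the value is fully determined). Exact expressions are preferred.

|AB| ∈ {8}
|AD| ∈ {14}
|CD| ∈ {8/3}
|BD| ∈ [6, 22]
|AC| ∈ [34/3, 50/3]
|BC| ∈ [10/3, 74/3]

|CA| ∈ [34/3, 50/3]  (≈ [11.3333, 16.6667])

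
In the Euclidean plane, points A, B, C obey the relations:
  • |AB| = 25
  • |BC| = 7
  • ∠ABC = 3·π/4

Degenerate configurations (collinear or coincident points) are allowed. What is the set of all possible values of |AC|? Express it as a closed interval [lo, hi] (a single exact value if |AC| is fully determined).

|AB| ∈ {25}
|BC| ∈ {7}
|AC| ∈ {√(175·√(2) + 674)}

|AC| = √(175·√(2) + 674)  (≈ 30.3560)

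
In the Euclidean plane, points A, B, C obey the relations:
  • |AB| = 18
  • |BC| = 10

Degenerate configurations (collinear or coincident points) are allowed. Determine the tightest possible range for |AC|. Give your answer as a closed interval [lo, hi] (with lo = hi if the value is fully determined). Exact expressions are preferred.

|AC| ∈ [8, 28]  (≈ [8.0000, 28.0000])

|AB| ∈ {18}
|BC| ∈ {10}
|AC| ∈ [8, 28]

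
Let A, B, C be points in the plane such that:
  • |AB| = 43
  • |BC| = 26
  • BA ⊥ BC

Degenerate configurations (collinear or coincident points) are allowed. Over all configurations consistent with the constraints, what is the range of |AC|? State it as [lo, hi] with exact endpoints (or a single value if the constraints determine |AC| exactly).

|AB| ∈ {43}
|BC| ∈ {26}
|AC| ∈ {5·√(101)}

|AC| = 5·√(101)  (≈ 50.2494)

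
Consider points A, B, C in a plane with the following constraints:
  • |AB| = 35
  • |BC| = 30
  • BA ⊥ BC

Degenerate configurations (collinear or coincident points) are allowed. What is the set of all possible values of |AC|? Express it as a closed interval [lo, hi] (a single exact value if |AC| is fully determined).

|AC| = 5·√(85)  (≈ 46.0977)

|AB| ∈ {35}
|BC| ∈ {30}
|AC| ∈ {5·√(85)}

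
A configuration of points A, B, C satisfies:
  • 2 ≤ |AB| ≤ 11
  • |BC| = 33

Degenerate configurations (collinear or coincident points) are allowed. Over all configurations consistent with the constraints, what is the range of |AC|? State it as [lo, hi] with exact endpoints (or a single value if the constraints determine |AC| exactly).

|AC| ∈ [22, 44]  (≈ [22.0000, 44.0000])

|AB| ∈ [2, 11]
|BC| ∈ {33}
|AC| ∈ [22, 44]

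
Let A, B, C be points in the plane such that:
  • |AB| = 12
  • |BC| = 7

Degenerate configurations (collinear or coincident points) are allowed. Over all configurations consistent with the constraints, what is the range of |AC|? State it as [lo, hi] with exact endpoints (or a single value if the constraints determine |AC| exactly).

|AC| ∈ [5, 19]  (≈ [5.0000, 19.0000])

|AB| ∈ {12}
|BC| ∈ {7}
|AC| ∈ [5, 19]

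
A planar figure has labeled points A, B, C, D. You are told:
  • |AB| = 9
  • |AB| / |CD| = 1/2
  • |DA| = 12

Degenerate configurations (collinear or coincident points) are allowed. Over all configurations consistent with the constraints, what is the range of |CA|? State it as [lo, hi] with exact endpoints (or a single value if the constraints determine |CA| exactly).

|AB| ∈ {9}
|AD| ∈ {12}
|CD| ∈ {18}
|BD| ∈ [3, 21]
|AC| ∈ [6, 30]
|BC| ∈ [0, 39]

|CA| ∈ [6, 30]  (≈ [6.0000, 30.0000])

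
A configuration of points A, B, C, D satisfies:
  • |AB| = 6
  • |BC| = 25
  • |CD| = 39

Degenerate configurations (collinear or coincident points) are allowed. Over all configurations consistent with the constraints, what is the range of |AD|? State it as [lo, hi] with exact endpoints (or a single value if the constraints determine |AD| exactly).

|AD| ∈ [8, 70]  (≈ [8.0000, 70.0000])

|AB| ∈ {6}
|BC| ∈ {25}
|CD| ∈ {39}
|AC| ∈ [19, 31]
|BD| ∈ [14, 64]
|AD| ∈ [8, 70]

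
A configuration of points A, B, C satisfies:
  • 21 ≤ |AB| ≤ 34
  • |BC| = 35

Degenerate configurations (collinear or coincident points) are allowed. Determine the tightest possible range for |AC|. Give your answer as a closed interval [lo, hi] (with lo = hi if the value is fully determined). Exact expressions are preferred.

|AB| ∈ [21, 34]
|BC| ∈ {35}
|AC| ∈ [1, 69]

|AC| ∈ [1, 69]  (≈ [1.0000, 69.0000])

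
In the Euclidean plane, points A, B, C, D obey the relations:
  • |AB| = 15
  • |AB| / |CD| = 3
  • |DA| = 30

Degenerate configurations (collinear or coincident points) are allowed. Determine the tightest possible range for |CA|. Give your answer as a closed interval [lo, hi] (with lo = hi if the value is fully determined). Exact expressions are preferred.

|CA| ∈ [25, 35]  (≈ [25.0000, 35.0000])

|AB| ∈ {15}
|AD| ∈ {30}
|CD| ∈ {5}
|BD| ∈ [15, 45]
|AC| ∈ [25, 35]
|BC| ∈ [10, 50]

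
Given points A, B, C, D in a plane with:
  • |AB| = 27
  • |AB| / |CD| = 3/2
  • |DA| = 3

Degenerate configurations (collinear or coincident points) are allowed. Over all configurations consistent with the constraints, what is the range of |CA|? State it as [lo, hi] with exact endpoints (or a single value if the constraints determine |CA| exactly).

|AB| ∈ {27}
|AD| ∈ {3}
|CD| ∈ {18}
|BD| ∈ [24, 30]
|AC| ∈ [15, 21]
|BC| ∈ [6, 48]

|CA| ∈ [15, 21]  (≈ [15.0000, 21.0000])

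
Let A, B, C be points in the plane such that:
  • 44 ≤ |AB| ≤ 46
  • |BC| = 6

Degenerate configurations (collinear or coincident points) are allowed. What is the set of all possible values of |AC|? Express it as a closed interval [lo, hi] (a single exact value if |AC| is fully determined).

|AB| ∈ [44, 46]
|BC| ∈ {6}
|AC| ∈ [38, 52]

|AC| ∈ [38, 52]  (≈ [38.0000, 52.0000])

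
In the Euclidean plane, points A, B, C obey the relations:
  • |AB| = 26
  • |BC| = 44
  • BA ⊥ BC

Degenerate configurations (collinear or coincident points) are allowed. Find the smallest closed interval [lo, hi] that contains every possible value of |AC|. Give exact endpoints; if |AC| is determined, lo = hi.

|AC| = 2·√(653)  (≈ 51.1077)

|AB| ∈ {26}
|BC| ∈ {44}
|AC| ∈ {2·√(653)}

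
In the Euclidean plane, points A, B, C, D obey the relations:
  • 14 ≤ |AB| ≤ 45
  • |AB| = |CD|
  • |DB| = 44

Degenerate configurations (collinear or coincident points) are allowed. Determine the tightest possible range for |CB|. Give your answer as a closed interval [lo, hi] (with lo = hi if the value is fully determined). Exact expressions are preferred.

|AB| ∈ [14, 45]
|BD| ∈ {44}
|CD| ∈ [14, 45]
|AD| ∈ [0, 89]
|BC| ∈ [0, 89]
|AC| ∈ [0, 134]

|CB| ∈ [0, 89]  (≈ [0.0000, 89.0000])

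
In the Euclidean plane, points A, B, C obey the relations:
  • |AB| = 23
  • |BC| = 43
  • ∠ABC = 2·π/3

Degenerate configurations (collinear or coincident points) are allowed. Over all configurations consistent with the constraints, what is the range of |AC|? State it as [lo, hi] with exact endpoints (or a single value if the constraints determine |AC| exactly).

|AC| = √(3367)  (≈ 58.0259)

|AB| ∈ {23}
|BC| ∈ {43}
|AC| ∈ {√(3367)}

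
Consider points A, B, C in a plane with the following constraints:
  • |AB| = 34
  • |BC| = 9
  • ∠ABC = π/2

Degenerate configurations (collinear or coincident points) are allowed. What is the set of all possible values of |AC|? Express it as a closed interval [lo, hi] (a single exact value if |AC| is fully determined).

|AC| = √(1237)  (≈ 35.1710)

|AB| ∈ {34}
|BC| ∈ {9}
|AC| ∈ {√(1237)}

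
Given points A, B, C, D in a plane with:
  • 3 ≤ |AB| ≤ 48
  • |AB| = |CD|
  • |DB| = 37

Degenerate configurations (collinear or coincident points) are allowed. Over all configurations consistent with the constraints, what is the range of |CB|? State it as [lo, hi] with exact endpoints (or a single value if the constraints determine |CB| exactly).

|CB| ∈ [0, 85]  (≈ [0.0000, 85.0000])

|AB| ∈ [3, 48]
|BD| ∈ {37}
|CD| ∈ [3, 48]
|AD| ∈ [0, 85]
|BC| ∈ [0, 85]
|AC| ∈ [0, 133]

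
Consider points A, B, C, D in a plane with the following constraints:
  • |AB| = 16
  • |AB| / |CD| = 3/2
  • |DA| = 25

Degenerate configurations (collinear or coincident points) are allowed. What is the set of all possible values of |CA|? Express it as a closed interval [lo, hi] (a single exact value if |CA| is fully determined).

|AB| ∈ {16}
|AD| ∈ {25}
|CD| ∈ {32/3}
|BD| ∈ [9, 41]
|AC| ∈ [43/3, 107/3]
|BC| ∈ [0, 155/3]

|CA| ∈ [43/3, 107/3]  (≈ [14.3333, 35.6667])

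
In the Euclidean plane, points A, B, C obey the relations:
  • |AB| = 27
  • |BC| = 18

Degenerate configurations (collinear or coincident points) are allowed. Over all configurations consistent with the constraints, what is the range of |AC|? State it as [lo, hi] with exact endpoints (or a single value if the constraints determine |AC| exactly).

|AB| ∈ {27}
|BC| ∈ {18}
|AC| ∈ [9, 45]

|AC| ∈ [9, 45]  (≈ [9.0000, 45.0000])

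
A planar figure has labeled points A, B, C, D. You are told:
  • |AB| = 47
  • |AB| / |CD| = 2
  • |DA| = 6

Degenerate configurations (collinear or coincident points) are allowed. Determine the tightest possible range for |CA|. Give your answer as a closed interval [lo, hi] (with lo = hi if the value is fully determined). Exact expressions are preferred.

|CA| ∈ [35/2, 59/2]  (≈ [17.5000, 29.5000])

|AB| ∈ {47}
|AD| ∈ {6}
|CD| ∈ {47/2}
|BD| ∈ [41, 53]
|AC| ∈ [35/2, 59/2]
|BC| ∈ [35/2, 153/2]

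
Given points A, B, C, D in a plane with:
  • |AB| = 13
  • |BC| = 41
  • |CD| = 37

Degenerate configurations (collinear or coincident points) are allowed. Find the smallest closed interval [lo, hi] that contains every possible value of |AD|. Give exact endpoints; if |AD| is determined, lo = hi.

|AD| ∈ [0, 91]  (≈ [0.0000, 91.0000])

|AB| ∈ {13}
|BC| ∈ {41}
|CD| ∈ {37}
|AC| ∈ [28, 54]
|BD| ∈ [4, 78]
|AD| ∈ [0, 91]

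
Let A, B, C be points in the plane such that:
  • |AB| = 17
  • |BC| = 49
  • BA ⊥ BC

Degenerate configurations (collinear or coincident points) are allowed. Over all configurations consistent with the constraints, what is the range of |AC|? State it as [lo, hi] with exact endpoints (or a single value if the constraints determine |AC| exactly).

|AC| = √(2690)  (≈ 51.8652)

|AB| ∈ {17}
|BC| ∈ {49}
|AC| ∈ {√(2690)}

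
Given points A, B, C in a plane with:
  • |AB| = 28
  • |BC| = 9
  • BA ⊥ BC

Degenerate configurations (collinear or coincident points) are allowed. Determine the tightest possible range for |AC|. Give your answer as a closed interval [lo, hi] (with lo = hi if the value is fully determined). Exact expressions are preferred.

|AB| ∈ {28}
|BC| ∈ {9}
|AC| ∈ {√(865)}

|AC| = √(865)  (≈ 29.4109)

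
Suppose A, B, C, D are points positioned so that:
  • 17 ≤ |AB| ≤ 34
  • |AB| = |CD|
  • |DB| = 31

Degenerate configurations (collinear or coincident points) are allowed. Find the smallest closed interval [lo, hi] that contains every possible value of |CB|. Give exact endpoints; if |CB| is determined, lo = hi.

|CB| ∈ [0, 65]  (≈ [0.0000, 65.0000])

|AB| ∈ [17, 34]
|BD| ∈ {31}
|CD| ∈ [17, 34]
|AD| ∈ [0, 65]
|BC| ∈ [0, 65]
|AC| ∈ [0, 99]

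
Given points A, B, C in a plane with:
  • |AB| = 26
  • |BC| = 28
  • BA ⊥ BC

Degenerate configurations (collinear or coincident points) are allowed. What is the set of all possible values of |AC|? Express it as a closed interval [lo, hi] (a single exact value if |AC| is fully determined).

|AC| = 2·√(365)  (≈ 38.2099)

|AB| ∈ {26}
|BC| ∈ {28}
|AC| ∈ {2·√(365)}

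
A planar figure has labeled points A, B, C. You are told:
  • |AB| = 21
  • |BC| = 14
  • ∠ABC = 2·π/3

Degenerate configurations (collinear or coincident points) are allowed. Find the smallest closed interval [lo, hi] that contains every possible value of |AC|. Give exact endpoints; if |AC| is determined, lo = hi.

|AC| = 7·√(19)  (≈ 30.5123)

|AB| ∈ {21}
|BC| ∈ {14}
|AC| ∈ {7·√(19)}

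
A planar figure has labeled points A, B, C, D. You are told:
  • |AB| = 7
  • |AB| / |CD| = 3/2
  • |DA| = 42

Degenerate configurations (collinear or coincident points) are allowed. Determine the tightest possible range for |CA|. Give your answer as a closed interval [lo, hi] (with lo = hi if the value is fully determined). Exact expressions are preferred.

|CA| ∈ [112/3, 140/3]  (≈ [37.3333, 46.6667])

|AB| ∈ {7}
|AD| ∈ {42}
|CD| ∈ {14/3}
|BD| ∈ [35, 49]
|AC| ∈ [112/3, 140/3]
|BC| ∈ [91/3, 161/3]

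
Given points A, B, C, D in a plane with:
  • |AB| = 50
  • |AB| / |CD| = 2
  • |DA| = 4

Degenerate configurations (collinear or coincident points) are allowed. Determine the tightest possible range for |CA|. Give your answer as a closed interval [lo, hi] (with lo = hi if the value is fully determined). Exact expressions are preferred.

|CA| ∈ [21, 29]  (≈ [21.0000, 29.0000])

|AB| ∈ {50}
|AD| ∈ {4}
|CD| ∈ {25}
|BD| ∈ [46, 54]
|AC| ∈ [21, 29]
|BC| ∈ [21, 79]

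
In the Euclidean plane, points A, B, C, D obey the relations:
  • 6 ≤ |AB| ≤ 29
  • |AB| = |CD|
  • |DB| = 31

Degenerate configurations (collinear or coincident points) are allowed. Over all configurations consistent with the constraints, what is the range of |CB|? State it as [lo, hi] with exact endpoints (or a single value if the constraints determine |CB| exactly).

|CB| ∈ [2, 60]  (≈ [2.0000, 60.0000])

|AB| ∈ [6, 29]
|BD| ∈ {31}
|CD| ∈ [6, 29]
|AD| ∈ [2, 60]
|BC| ∈ [2, 60]
|AC| ∈ [0, 89]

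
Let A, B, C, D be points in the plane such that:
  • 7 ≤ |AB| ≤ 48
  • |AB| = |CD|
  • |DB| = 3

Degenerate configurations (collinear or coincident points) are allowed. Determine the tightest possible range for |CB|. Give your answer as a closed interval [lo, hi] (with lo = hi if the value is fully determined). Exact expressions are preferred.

|AB| ∈ [7, 48]
|BD| ∈ {3}
|CD| ∈ [7, 48]
|AD| ∈ [4, 51]
|BC| ∈ [4, 51]
|AC| ∈ [0, 99]

|CB| ∈ [4, 51]  (≈ [4.0000, 51.0000])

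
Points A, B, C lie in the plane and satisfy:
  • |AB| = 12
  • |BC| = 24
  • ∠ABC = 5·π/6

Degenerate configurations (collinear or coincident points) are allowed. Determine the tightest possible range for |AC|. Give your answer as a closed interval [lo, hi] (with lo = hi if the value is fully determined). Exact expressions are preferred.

|AB| ∈ {12}
|BC| ∈ {24}
|AC| ∈ {12·√(2·√(3) + 5)}

|AC| = 12·√(2·√(3) + 5)  (≈ 34.9118)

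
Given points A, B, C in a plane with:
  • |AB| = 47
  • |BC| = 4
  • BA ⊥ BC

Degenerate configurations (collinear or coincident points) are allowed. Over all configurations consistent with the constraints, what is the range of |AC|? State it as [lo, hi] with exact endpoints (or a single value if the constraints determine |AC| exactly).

|AC| = 5·√(89)  (≈ 47.1699)

|AB| ∈ {47}
|BC| ∈ {4}
|AC| ∈ {5·√(89)}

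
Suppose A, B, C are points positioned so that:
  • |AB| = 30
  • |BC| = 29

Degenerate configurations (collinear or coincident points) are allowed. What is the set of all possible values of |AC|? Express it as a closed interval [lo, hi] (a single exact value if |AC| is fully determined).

|AB| ∈ {30}
|BC| ∈ {29}
|AC| ∈ [1, 59]

|AC| ∈ [1, 59]  (≈ [1.0000, 59.0000])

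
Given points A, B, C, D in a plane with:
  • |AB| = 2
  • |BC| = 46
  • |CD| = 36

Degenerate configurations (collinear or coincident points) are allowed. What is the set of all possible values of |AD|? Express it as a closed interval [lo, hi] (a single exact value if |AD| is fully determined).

|AD| ∈ [8, 84]  (≈ [8.0000, 84.0000])

|AB| ∈ {2}
|BC| ∈ {46}
|CD| ∈ {36}
|AC| ∈ [44, 48]
|BD| ∈ [10, 82]
|AD| ∈ [8, 84]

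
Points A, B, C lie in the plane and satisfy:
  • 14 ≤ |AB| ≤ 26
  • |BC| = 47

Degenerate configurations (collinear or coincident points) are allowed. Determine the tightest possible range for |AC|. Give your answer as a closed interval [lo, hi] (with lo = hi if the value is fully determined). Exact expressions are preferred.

|AC| ∈ [21, 73]  (≈ [21.0000, 73.0000])

|AB| ∈ [14, 26]
|BC| ∈ {47}
|AC| ∈ [21, 73]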